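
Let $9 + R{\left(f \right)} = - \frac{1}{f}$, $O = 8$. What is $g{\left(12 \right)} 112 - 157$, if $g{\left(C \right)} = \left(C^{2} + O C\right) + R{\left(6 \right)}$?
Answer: $\frac{77089}{3} \approx 25696.0$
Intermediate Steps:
$R{\left(f \right)} = -9 - \frac{1}{f}$
$g{\left(C \right)} = - \frac{55}{6} + C^{2} + 8 C$ ($g{\left(C \right)} = \left(C^{2} + 8 C\right) - \frac{55}{6} = - \frac{55}{6} + C^{2} + 8 C$)
$g{\left(12 \right)} 112 - 157 = \left(- \frac{55}{6} + 12^{2} + 8 \cdot 12\right) 112 - 157 = \left(- \frac{55}{6} + 144 + 96\right) 112 - 157 = \frac{1385}{6} \cdot 112 - 157 = \frac{77560}{3} - 157 = \frac{77089}{3}$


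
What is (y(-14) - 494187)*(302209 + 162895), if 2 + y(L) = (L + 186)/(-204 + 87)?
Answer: -26892445834640/117 ≈ -2.2985e+11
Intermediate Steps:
y(L) = -140/39 - L/117 (y(L) = -2 + (L + 186)/(-204 + 87) = -2 + (186 + L)/(-117) = -2 + (186 + L)*(-1/117) = -2 + (-62/39 - L/117) = -140/39 - L/117)
(y(-14) - 494187)*(302209 + 162895) = ((-140/39 - 1/117*(-14)) - 494187)*(302209 + 162895) = ((-140/39 + 14/117) - 494187)*465104 = (-406/117 - 494187)*465104 = -57820285/117*465104 = -26892445834640/117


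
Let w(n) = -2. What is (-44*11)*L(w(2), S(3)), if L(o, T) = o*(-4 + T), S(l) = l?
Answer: -968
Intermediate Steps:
(-44*11)*L(w(2), S(3)) = (-44*11)*(-2*(-4 + 3)) = -(-968)*(-1) = -484*2 = -968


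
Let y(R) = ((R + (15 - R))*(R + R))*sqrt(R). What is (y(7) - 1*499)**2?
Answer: 557701 - 209580*sqrt(7) ≈ 3204.4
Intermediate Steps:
y(R) = 30*R**(3/2) (y(R) = (15*(2*R))*sqrt(R) = (30*R)*sqrt(R) = 30*R**(3/2))
(y(7) - 1*499)**2 = (30*7**(3/2) - 1*499)**2 = (30*(7*sqrt(7)) - 499)**2 = (210*sqrt(7) - 499)**2 = (-499 + 210*sqrt(7))**2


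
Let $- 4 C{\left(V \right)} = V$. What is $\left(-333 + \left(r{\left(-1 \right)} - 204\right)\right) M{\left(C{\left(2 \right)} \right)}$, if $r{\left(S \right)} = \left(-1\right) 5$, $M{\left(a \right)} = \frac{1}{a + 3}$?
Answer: $- \frac{1084}{5} \approx -216.8$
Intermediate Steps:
$C{\left(V \right)} = - \frac{V}{4}$
$M{\left(a \right)} = \frac{1}{3 + a}$
$r{\left(S \right)} = -5$
$\left(-333 + \left(r{\left(-1 \right)} - 204\right)\right) M{\left(C{\left(2 \right)} \right)} = \frac{-333 - 209}{3 - \frac{1}{2}} = - \frac{542}{\frac{5}{2}} = \left(-542\right) \frac{2}{5} = - \frac{1084}{5}$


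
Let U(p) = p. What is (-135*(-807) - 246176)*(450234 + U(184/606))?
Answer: -18721189427614/303 ≈ -6.1786e+10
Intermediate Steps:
(-135*(-807) - 246176)*(450234 + U(184/606)) = (-135*(-807) - 246176)*(450234 + 184/606) = (108945 - 246176)*(450234 + 184*(1/606)) = -137231*(450234 + 92/303) = -137231*136420994/303 = -18721189427614/303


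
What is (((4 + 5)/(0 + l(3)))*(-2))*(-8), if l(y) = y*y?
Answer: 16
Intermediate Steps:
l(y) = y²
(((4 + 5)/(0 + l(3)))*(-2))*(-8) = (((4 + 5)/(0 + 3²))*(-2))*(-8) = ((9/(0 + 9))*(-2))*(-8) = ((9/9)*(-2))*(-8) = ((9*(⅑))*(-2))*(-8) = (1*(-2))*(-8) = -2*(-8) = 16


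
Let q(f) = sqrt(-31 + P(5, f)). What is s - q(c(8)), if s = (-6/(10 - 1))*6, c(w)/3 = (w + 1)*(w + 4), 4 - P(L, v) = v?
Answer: -4 - 3*I*sqrt(39) ≈ -4.0 - 18.735*I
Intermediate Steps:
P(L, v) = 4 - v
c(w) = 3*(1 + w)*(4 + w) (c(w) = 3*((w + 1)*(w + 4)) = 3*((1 + w)*(4 + w)) = 3*(1 + w)*(4 + w))
q(f) = sqrt(-27 - f) (q(f) = sqrt(-31 + (4 - f)) = sqrt(-27 - f))
s = -4 (s = (-6/9)*6 = ((1/9)*(-6))*6 = -2/3*6 = -4)
s - q(c(8)) = -4 - sqrt(-27 - (12 + 3*8**2 + 15*8)) = -4 - sqrt(-27 - (12 + 3*64 + 120)) = -4 - sqrt(-27 - (12 + 192 + 120)) = -4 - sqrt(-27 - 1*324) = -4 - sqrt(-27 - 324) = -4 - sqrt(-351) = -4 - 3*I*sqrt(39)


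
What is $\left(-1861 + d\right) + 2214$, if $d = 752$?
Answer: $1105$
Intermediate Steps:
$\left(-1861 + d\right) + 2214 = \left(-1861 + 752\right) + 2214 = -1109 + 2214 = 1105$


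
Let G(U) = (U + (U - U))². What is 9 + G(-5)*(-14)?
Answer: -341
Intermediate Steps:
G(U) = U² (G(U) = (U + 0)² = U²)
9 + G(-5)*(-14) = 9 + (-5)²*(-14) = 9 + 25*(-14) = 9 - 350 = -341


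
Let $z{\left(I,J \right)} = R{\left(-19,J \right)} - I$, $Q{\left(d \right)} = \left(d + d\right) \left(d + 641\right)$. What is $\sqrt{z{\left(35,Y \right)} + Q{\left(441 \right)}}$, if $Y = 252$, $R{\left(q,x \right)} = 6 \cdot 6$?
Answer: $5 \sqrt{38173} \approx 976.9$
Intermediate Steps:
$R{\left(q,x \right)} = 36$
$Q{\left(d \right)} = 2 d \left(641 + d\right)$
$z{\left(I,J \right)} = 36 - I$
$\sqrt{z{\left(35,Y \right)} + Q{\left(441 \right)}} = \sqrt{\left(36 - 35\right) + 2 \cdot 441 \left(641 + 441\right)} = \sqrt{\left(36 - 35\right) + 2 \cdot 441 \cdot 1082} = \sqrt{1 + 954324} = \sqrt{954325} = 5 \sqrt{38173}$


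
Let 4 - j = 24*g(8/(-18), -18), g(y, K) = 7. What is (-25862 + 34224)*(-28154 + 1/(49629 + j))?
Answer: -11645235686458/49465 ≈ -2.3542e+8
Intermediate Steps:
j = -164 (j = 4 - 24*7 = 4 - 1*168 = 4 - 168 = -164)
(-25862 + 34224)*(-28154 + 1/(49629 + j)) = (-25862 + 34224)*(-28154 + 1/(49629 - 164)) = 8362*(-28154 + 1/49465) = 8362*(-1392637609/49465) = -11645235686458/49465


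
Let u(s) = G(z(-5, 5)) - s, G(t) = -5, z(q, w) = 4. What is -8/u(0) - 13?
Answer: -57/5 ≈ -11.400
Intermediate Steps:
u(s) = -5 - s
-8/u(0) - 13 = -8/(-5 - 1*0) - 13 = -8/(-5 + 0) - 13 = -8/(-5) - 13 = -⅕*(-8) - 13 = 8/5 - 13 = -57/5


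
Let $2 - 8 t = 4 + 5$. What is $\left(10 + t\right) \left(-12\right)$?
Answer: $- \frac{219}{2} \approx -109.5$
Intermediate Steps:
$t = - \frac{7}{8}$ ($t = \frac{1}{4} - \frac{4 + 5}{8} = \frac{1}{4} - \frac{9}{8} = - \frac{7}{8} \approx -0.875$)
$\left(10 + t\right) \left(-12\right) = \left(10 - \frac{7}{8}\right) \left(-12\right) = \frac{73}{8} \left(-12\right) = - \frac{219}{2}$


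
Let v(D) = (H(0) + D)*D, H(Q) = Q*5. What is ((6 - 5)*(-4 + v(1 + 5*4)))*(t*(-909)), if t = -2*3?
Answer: 2383398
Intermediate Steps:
H(Q) = 5*Q
t = -6
v(D) = D² (v(D) = (5*0 + D)*D = (0 + D)*D = D*D = D²)
((6 - 5)*(-4 + v(1 + 5*4)))*(t*(-909)) = ((6 - 5)*(-4 + (1 + 5*4)²))*(-6*(-909)) = (1*(-4 + (1 + 20)²))*5454 = (1*(-4 + 21²))*5454 = (1*(-4 + 441))*5454 = (1*437)*5454 = 437*5454 = 2383398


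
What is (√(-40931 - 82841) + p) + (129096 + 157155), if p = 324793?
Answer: 611044 + 2*I*√30943 ≈ 6.1104e+5 + 351.81*I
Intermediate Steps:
(√(-40931 - 82841) + p) + (129096 + 157155) = (√(-40931 - 82841) + 324793) + (129096 + 157155) = (√(-123772) + 324793) + 286251 = (2*I*√30943 + 324793) + 286251 = (324793 + 2*I*√30943) + 286251 = 611044 + 2*I*√30943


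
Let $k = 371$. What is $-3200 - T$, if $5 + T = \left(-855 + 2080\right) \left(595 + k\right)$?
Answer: $-1186545$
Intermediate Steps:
$T = 1183345$ ($T = -5 + \left(-855 + 2080\right) \left(595 + 371\right) = -5 + 1225 \cdot 966 = -5 + 1183350 = 1183345$)
$-3200 - T = -3200 - 1183345 = -1186545$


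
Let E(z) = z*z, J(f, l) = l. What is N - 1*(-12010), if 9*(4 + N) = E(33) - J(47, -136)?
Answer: 109279/9 ≈ 12142.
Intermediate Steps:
E(z) = z²
N = 1189/9 (N = -4 + (33² - 1*(-136))/9 = -4 + (1089 + 136)/9 = -4 + (⅑)*1225 = -4 + 1225/9 = 1189/9 ≈ 132.11)
N - 1*(-12010) = 1189/9 - 1*(-12010) = 1189/9 + 12010 = 109279/9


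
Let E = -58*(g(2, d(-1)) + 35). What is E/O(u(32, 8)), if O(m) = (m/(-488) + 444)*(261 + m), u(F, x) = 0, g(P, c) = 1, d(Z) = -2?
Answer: -2/111 ≈ -0.018018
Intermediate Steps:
O(m) = (261 + m)*(444 - m/488) (O(m) = (m*(-1/488) + 444)*(261 + m) = (-m/488 + 444)*(261 + m) = (444 - m/488)*(261 + m) = (261 + m)*(444 - m/488))
E = -2088 (E = -58*(1 + 35) = -58*36 = -2088)
E/O(u(32, 8)) = -2088/(115884 - 1/488*0² + (216411/488)*0) = -2088/(115884 - 1/488*0 + 0) = -2088/(115884 + 0 + 0) = -2088/115884 = -2088*1/115884 = -2/111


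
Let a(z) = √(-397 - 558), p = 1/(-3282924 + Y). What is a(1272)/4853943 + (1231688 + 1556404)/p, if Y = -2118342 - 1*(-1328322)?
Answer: -11355742582848 + I*√955/4853943 ≈ -1.1356e+13 + 6.3666e-6*I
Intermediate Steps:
Y = -790020 (Y = -2118342 + 1328322 = -790020)
p = -1/4072944 (p = 1/(-3282924 - 790020) = 1/(-4072944) = -1/4072944 ≈ -2.4552e-7)
a(z) = I*√955 (a(z) = √(-955) = I*√955)
a(1272)/4853943 + (1231688 + 1556404)/p = (I*√955)/4853943 + (1231688 + 1556404)/(-1/4072944) = (I*√955)*(1/4853943) + 2788092*(-4072944) = I*√955/4853943 - 11355742582848 = -11355742582848 + I*√955/4853943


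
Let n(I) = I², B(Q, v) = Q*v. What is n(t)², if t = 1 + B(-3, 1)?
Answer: 16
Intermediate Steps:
t = -2 (t = 1 - 3*1 = 1 - 3 = -2)
n(t)² = ((-2)²)² = 4² = 16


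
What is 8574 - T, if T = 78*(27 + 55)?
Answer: 2178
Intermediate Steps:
T = 6396 (T = 78*82 = 6396)
8574 - T = 8574 - 1*6396 = 8574 - 6396 = 2178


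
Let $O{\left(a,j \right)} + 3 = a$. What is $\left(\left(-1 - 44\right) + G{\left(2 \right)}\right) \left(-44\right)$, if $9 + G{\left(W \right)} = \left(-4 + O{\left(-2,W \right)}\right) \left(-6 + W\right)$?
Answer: $792$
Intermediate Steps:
$O{\left(a,j \right)} = -3 + a$
$G{\left(W \right)} = 45 - 9 W$ ($G{\left(W \right)} = -9 + \left(-4 - 5\right) \left(-6 + W\right) = -9 - 9 \left(-6 + W\right) = -9 - \left(-54 + 9 W\right) = 45 - 9 W$)
$\left(\left(-1 - 44\right) + G{\left(2 \right)}\right) \left(-44\right) = \left(\left(-1 - 44\right) + \left(45 - 18\right)\right) \left(-44\right) = \left(-45 + 27\right) \left(-44\right) = \left(-18\right) \left(-44\right) = 792$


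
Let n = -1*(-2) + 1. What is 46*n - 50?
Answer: 88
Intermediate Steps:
n = 3 (n = 2 + 1 = 3)
46*n - 50 = 46*3 - 50 = 138 - 50 = 88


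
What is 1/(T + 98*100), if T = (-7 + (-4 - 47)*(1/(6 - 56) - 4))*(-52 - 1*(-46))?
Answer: 25/215297 ≈ 0.00011612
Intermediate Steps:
T = -29703/25 (T = (-7 - 51*(1/(-50) - 4))*(-52 + 46) = (-7 - 51*(-1/50 - 4))*(-6) = (-7 - 51*(-201/50))*(-6) = (-7 + 10251/50)*(-6) = (9901/50)*(-6) = -29703/25 ≈ -1188.1)
1/(T + 98*100) = 1/(-29703/25 + 98*100) = 1/(-29703/25 + 9800) = 1/(215297/25) = 25/215297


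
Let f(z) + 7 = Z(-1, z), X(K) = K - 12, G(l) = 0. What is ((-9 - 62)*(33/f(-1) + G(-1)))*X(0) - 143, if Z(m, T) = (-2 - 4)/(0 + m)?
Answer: -28259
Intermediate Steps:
X(K) = -12 + K
Z(m, T) = -6/m
f(z) = -1 (f(z) = -7 - 6/(-1) = -7 - 6*(-1) = -7 + 6 = -1)
((-9 - 62)*(33/f(-1) + G(-1)))*X(0) - 143 = ((-9 - 62)*(33/(-1) + 0))*(-12 + 0) - 143 = -71*(33*(-1) + 0)*(-12) - 143 = -71*(-33 + 0)*(-12) - 143 = -71*(-33)*(-12) - 143 = 2343*(-12) - 143 = -28116 - 143 = -28259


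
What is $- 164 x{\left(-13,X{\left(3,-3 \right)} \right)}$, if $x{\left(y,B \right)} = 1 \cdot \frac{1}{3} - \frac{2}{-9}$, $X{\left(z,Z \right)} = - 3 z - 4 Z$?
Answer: $- \frac{820}{9} \approx -91.111$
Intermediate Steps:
$X{\left(z,Z \right)} = - 4 Z - 3 z$
$x{\left(y,B \right)} = \frac{5}{9}$ ($x{\left(y,B \right)} = 1 \cdot \frac{1}{3} - - \frac{2}{9} = \frac{1}{3} + \frac{2}{9} = \frac{5}{9}$)
$- 164 x{\left(-13,X{\left(3,-3 \right)} \right)} = \left(-164\right) \frac{5}{9} = - \frac{820}{9}$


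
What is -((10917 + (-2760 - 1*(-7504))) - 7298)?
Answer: -8363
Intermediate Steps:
-((10917 + (-2760 - 1*(-7504))) - 7298) = -((10917 + (-2760 + 7504)) - 7298) = -((10917 + 4744) - 7298) = -(15661 - 7298) = -1*8363 = -8363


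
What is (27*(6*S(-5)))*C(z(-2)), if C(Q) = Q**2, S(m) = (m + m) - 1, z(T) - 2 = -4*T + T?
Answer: -114048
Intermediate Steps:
z(T) = 2 - 3*T (z(T) = 2 + (-4*T + T) = 2 - 3*T)
S(m) = -1 + 2*m (S(m) = 2*m - 1 = -1 + 2*m)
(27*(6*S(-5)))*C(z(-2)) = (27*(6*(-1 + 2*(-5))))*(2 - 3*(-2))**2 = (27*(6*(-1 - 10)))*(2 + 6)**2 = (27*(6*(-11)))*8**2 = (27*(-66))*64 = -1782*64 = -114048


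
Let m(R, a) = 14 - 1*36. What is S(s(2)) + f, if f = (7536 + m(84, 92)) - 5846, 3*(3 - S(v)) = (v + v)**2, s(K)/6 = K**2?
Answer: 903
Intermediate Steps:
m(R, a) = -22 (m(R, a) = 14 - 36 = -22)
s(K) = 6*K**2
S(v) = 3 - 4*v**2/3 (S(v) = 3 - (v + v)**2/3 = 3 - 4*v**2/3)
f = 1668 (f = (7536 - 22) - 5846 = 7514 - 5846 = 1668)
S(s(2)) + f = (3 - 4*(6*2**2)**2/3) + 1668 = (3 - 4*(6*4)**2/3) + 1668 = (3 - 4/3*24**2) + 1668 = (3 - 4/3*576) + 1668 = (3 - 768) + 1668 = -765 + 1668 = 903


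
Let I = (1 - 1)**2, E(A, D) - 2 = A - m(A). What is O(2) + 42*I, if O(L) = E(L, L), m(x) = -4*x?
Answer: 12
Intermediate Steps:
E(A, D) = 2 + 5*A (E(A, D) = 2 + (A - (-4)*A) = 2 + (A + 4*A) = 2 + 5*A)
O(L) = 2 + 5*L
I = 0 (I = 0**2 = 0)
O(2) + 42*I = (2 + 5*2) + 42*0 = (2 + 10) + 0 = 12 + 0 = 12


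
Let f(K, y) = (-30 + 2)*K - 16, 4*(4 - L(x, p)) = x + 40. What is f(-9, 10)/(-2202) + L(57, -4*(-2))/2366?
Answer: -1205933/10419864 ≈ -0.11573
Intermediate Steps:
L(x, p) = -6 - x/4 (L(x, p) = 4 - (x + 40)/4 = 4 - (40 + x)/4 = 4 + (-10 - x/4) = -6 - x/4)
f(K, y) = -16 - 28*K (f(K, y) = -28*K - 16 = -16 - 28*K)
f(-9, 10)/(-2202) + L(57, -4*(-2))/2366 = (-16 - 28*(-9))/(-2202) + (-6 - 1/4*57)/2366 = (-16 + 252)*(-1/2202) + (-6 - 57/4)*(1/2366) = 236*(-1/2202) - 81/4*1/2366 = -118/1101 - 81/9464 = -1205933/10419864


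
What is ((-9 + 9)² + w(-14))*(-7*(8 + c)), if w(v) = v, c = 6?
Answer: 1372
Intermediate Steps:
((-9 + 9)² + w(-14))*(-7*(8 + c)) = ((-9 + 9)² - 14)*(-7*(8 + 6)) = (0² - 14)*(-7*14) = (0 - 14)*(-98) = -14*(-98) = 1372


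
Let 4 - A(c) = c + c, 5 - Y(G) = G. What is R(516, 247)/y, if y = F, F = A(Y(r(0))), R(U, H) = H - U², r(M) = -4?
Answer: 266009/14 ≈ 19001.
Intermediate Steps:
Y(G) = 5 - G
A(c) = 4 - 2*c (A(c) = 4 - (c + c) = 4 - 2*c)
F = -14 (F = 4 - 2*(5 - 1*(-4)) = 4 - 2*(5 + 4) = 4 - 2*9 = 4 - 18 = -14)
y = -14
R(516, 247)/y = (247 - 1*516²)/(-14) = (247 - 1*266256)*(-1/14) = (247 - 266256)*(-1/14) = -266009*(-1/14) = 266009/14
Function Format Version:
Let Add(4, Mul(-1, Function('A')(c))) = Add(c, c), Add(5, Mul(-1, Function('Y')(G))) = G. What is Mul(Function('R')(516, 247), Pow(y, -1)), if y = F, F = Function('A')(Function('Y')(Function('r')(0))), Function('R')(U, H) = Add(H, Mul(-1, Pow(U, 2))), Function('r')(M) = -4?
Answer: Rational(266009, 14) ≈ 19001.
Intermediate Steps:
Function('Y')(G) = Add(5, Mul(-1, G))
Function('A')(c) = Add(4, Mul(-2, c)) (Function('A')(c) = Add(4, Mul(-1, Add(c, c))) = Add(4, Mul(-1, Mul(2, c))) = Add(4, Mul(-2, c)))
F = -14 (F = Add(4, Mul(-2, Add(5, Mul(-1, -4)))) = Add(4, Mul(-2, Add(5, 4))) = Add(4, Mul(-2, 9)) = Add(4, -18) = -14)
y = -14
Mul(Function('R')(516, 247), Pow(y, -1)) = Mul(Add(247, Mul(-1, Pow(516, 2))), Pow(-14, -1)) = Mul(Add(247, Mul(-1, 266256)), Rational(-1, 14)) = Mul(Add(247, -266256), Rational(-1, 14)) = Mul(-266009, Rational(-1, 14)) = Rational(266009, 14)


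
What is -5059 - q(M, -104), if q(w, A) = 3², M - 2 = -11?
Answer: -5068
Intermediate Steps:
M = -9 (M = 2 - 11 = -9)
q(w, A) = 9
-5059 - q(M, -104) = -5059 - 1*9 = -5059 - 9 = -5068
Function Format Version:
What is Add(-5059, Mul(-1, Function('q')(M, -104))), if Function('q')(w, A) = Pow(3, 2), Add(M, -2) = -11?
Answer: -5068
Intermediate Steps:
M = -9 (M = Add(2, -11) = -9)
Function('q')(w, A) = 9
Add(-5059, Mul(-1, Function('q')(M, -104))) = Add(-5059, Mul(-1, 9)) = Add(-5059, -9) = -5068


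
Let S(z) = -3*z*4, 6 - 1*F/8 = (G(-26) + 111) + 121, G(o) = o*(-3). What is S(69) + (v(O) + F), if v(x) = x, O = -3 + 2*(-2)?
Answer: -3267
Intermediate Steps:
O = -7 (O = -3 - 4 = -7)
G(o) = -3*o
F = -2432 (F = 48 - 8*((-3*(-26) + 111) + 121) = 48 - 8*((78 + 111) + 121) = 48 - 8*(189 + 121) = 48 - 8*310 = 48 - 2480 = -2432)
S(z) = -12*z
S(69) + (v(O) + F) = -12*69 + (-7 - 2432) = -828 - 2439 = -3267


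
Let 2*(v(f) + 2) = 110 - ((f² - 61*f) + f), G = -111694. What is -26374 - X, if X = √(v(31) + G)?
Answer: -26374 - I*√444766/2 ≈ -26374.0 - 333.45*I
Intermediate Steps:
v(f) = 53 + 30*f - f²/2 (v(f) = -2 + (110 - ((f² - 61*f) + f))/2 = -2 + (110 - (f² - 60*f))/2 = -2 + (110 + (-f² + 60*f))/2 = -2 + (110 - f² + 60*f)/2 = -2 + (55 + 30*f - f²/2) = 53 + 30*f - f²/2)
X = I*√444766/2 (X = √((53 + 30*31 - ½*31²) - 111694) = √((53 + 930 - ½*961) - 111694) = √((53 + 930 - 961/2) - 111694) = √(1005/2 - 111694) = √(-222383/2) = I*√444766/2 ≈ 333.45*I)
-26374 - X = -26374 - I*√444766/2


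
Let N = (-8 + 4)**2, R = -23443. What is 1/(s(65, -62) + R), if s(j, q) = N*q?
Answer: -1/24435 ≈ -4.0925e-5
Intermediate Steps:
N = 16 (N = (-4)**2 = 16)
s(j, q) = 16*q
1/(s(65, -62) + R) = 1/(16*(-62) - 23443) = 1/(-992 - 23443) = 1/(-24435) = -1/24435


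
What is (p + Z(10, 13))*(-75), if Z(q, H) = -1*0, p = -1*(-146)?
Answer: -10950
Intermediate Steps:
p = 146
Z(q, H) = 0
(p + Z(10, 13))*(-75) = (146 + 0)*(-75) = 146*(-75) = -10950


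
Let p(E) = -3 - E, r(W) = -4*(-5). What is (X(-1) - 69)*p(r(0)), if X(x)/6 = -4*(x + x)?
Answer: 483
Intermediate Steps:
r(W) = 20
X(x) = -48*x (X(x) = 6*(-4*(x + x)) = 6*(-8*x) = -48*x)
(X(-1) - 69)*p(r(0)) = (-48*(-1) - 69)*(-3 - 1*20) = (48 - 69)*(-3 - 20) = -21*(-23) = 483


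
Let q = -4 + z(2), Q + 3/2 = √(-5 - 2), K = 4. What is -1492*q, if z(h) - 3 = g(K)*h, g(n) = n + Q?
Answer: -5968 - 2984*I*√7 ≈ -5968.0 - 7894.9*I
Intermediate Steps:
Q = -3/2 + I*√7 (Q = -3/2 + √(-5 - 2) = -3/2 + √(-7) = -3/2 + I*√7 ≈ -1.5 + 2.6458*I)
g(n) = -3/2 + n + I*√7 (g(n) = n + (-3/2 + I*√7) = -3/2 + n + I*√7)
z(h) = 3 + h*(5/2 + I*√7) (z(h) = 3 + (-3/2 + 4 + I*√7)*h = 3 + (5/2 + I*√7)*h = 3 + h*(5/2 + I*√7))
q = 4 + 2*I*√7 (q = -4 + (3 + (½)*2*(5 + 2*I*√7)) = -4 + (3 + (5 + 2*I*√7)) = -4 + (8 + 2*I*√7) = 4 + 2*I*√7 ≈ 4.0 + 5.2915*I)
-1492*q = -1492*(4 + 2*I*√7) = -5968 - 2984*I*√7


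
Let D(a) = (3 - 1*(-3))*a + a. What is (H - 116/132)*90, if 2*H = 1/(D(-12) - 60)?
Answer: -13975/176 ≈ -79.403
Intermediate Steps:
D(a) = 7*a (D(a) = (3 + 3)*a + a = 6*a + a = 7*a)
H = -1/288 (H = 1/(2*(7*(-12) - 60)) = 1/(2*(-84 - 60)) = (½)/(-144) = (½)*(-1/144) = -1/288 ≈ -0.0034722)
(H - 116/132)*90 = (-1/288 - 116/132)*90 = (-1/288 - 116*1/132)*90 = (-1/288 - 29/33)*90 = -2795/3168*90 = -13975/176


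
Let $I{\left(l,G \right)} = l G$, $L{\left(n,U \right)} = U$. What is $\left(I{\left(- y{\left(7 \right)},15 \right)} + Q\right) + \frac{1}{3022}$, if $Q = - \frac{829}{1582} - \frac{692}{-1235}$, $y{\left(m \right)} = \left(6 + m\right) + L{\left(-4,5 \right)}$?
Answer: $- \frac{398485698148}{1476073235} \approx -269.96$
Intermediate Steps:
$y{\left(m \right)} = 11 + m$ ($y{\left(m \right)} = \left(6 + m\right) + 5 = 11 + m$)
$I{\left(l,G \right)} = G l$
$Q = \frac{70929}{1953770}$ ($Q = \left(-829\right) \frac{1}{1582} - - \frac{692}{1235} = - \frac{829}{1582} + \frac{692}{1235} = \frac{70929}{1953770} \approx 0.036304$)
$\left(I{\left(- y{\left(7 \right)},15 \right)} + Q\right) + \frac{1}{3022} = \left(15 \left(- (11 + 7)\right) + \frac{70929}{1953770}\right) + \frac{1}{3022} = \left(15 \left(\left(-1\right) 18\right) + \frac{70929}{1953770}\right) + \frac{1}{3022} = \left(15 \left(-18\right) + \frac{70929}{1953770}\right) + \frac{1}{3022} = \left(-270 + \frac{70929}{1953770}\right) + \frac{1}{3022} = - \frac{527446971}{1953770} + \frac{1}{3022} = - \frac{398485698148}{1476073235}$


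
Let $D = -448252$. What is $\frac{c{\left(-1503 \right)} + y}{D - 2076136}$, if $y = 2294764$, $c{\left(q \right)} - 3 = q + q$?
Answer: $- \frac{2291761}{2524388} \approx -0.90785$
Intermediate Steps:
$c{\left(q \right)} = 3 + 2 q$ ($c{\left(q \right)} = 3 + \left(q + q\right) = 3 + 2 q$)
$\frac{c{\left(-1503 \right)} + y}{D - 2076136} = \frac{\left(3 + 2 \left(-1503\right)\right) + 2294764}{-448252 - 2076136} = \frac{\left(3 - 3006\right) + 2294764}{-2524388} = \left(-3003 + 2294764\right) \left(- \frac{1}{2524388}\right) = 2291761 \left(- \frac{1}{2524388}\right) = - \frac{2291761}{2524388}$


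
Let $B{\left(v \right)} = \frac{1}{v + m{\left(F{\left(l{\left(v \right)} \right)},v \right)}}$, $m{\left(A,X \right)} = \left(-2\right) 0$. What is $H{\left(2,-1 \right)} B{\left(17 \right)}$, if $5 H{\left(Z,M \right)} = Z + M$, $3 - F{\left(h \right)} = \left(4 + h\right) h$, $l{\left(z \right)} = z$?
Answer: $\frac{1}{85} \approx 0.011765$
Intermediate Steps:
$F{\left(h \right)} = 3 - h \left(4 + h\right)$ ($F{\left(h \right)} = 3 - \left(4 + h\right) h = 3 - h \left(4 + h\right)$)
$m{\left(A,X \right)} = 0$
$H{\left(Z,M \right)} = \frac{M}{5} + \frac{Z}{5}$ ($H{\left(Z,M \right)} = \frac{Z + M}{5} = \frac{M + Z}{5} = \frac{M}{5} + \frac{Z}{5}$)
$B{\left(v \right)} = \frac{1}{v}$ ($B{\left(v \right)} = \frac{1}{v + 0} = \frac{1}{v}$)
$H{\left(2,-1 \right)} B{\left(17 \right)} = \frac{\frac{1}{5} \left(-1\right) + \frac{1}{5} \cdot 2}{17} = \left(- \frac{1}{5} + \frac{2}{5}\right) \frac{1}{17} = \frac{1}{5} \cdot \frac{1}{17} = \frac{1}{85}$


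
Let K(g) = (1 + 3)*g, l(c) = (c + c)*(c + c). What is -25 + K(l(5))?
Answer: 375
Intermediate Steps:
l(c) = 4*c² (l(c) = (2*c)*(2*c) = 4*c²)
K(g) = 4*g
-25 + K(l(5)) = -25 + 4*(4*5²) = -25 + 4*(4*25) = -25 + 4*100 = -25 + 400 = 375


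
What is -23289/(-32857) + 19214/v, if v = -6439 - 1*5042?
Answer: -363933389/377231217 ≈ -0.96475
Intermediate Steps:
v = -11481 (v = -6439 - 5042 = -11481)
-23289/(-32857) + 19214/v = -23289/(-32857) + 19214/(-11481) = -23289*(-1/32857) + 19214*(-1/11481) = 23289/32857 - 19214/11481 = -363933389/377231217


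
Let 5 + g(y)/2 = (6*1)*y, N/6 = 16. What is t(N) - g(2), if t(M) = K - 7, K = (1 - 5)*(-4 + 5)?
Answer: -25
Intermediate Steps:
N = 96 (N = 6*16 = 96)
K = -4 (K = -4*1 = -4)
t(M) = -11 (t(M) = -4 - 7 = -11)
g(y) = -10 + 12*y (g(y) = -10 + 2*((6*1)*y) = -10 + 2*(6*y) = -10 + 12*y)
t(N) - g(2) = -11 - (-10 + 12*2) = -11 - (-10 + 24) = -11 - 1*14 = -11 - 14 = -25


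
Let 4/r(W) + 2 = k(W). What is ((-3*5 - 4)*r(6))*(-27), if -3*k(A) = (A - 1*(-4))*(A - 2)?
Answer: -3078/23 ≈ -133.83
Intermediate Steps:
k(A) = -(-2 + A)*(4 + A)/3 (k(A) = -(A - 1*(-4))*(A - 2)/3 = -(A + 4)*(-2 + A)/3 = -(4 + A)*(-2 + A)/3 = -(-2 + A)*(4 + A)/3)
r(W) = 4/(⅔ - 2*W/3 - W²/3) (r(W) = 4/(-2 + (8/3 - 2*W/3 - W²/3)) = 4/(⅔ - 2*W/3 - W²/3))
((-3*5 - 4)*r(6))*(-27) = ((-3*5 - 4)*(-12/(-2 + 6² + 2*6)))*(-27) = ((-15 - 4)*(-12/(-2 + 36 + 12)))*(-27) = -(-228)/46*(-27) = -19*(-6/23)*(-27) = (114/23)*(-27) = -3078/23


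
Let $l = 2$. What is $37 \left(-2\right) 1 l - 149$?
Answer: $-297$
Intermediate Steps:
$37 \left(-2\right) 1 l - 149 = 37 \left(-2\right) 1 \cdot 2 - 149 = 37 \left(\left(-2\right) 2\right) - 149 = 37 \left(-4\right) - 149 = -148 - 149 = -297$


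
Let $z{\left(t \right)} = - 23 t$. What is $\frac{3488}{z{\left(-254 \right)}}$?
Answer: $\frac{1744}{2921} \approx 0.59706$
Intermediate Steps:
$\frac{3488}{z{\left(-254 \right)}} = \frac{3488}{\left(-23\right) \left(-254\right)} = \frac{3488}{5842} = 3488 \cdot \frac{1}{5842} = \frac{1744}{2921}$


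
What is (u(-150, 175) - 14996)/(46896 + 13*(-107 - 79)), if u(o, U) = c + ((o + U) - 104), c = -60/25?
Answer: -25129/74130 ≈ -0.33899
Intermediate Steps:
c = -12/5 (c = -60*1/25 = -12/5 ≈ -2.4000)
u(o, U) = -532/5 + U + o (u(o, U) = -12/5 + ((o + U) - 104) = -12/5 + ((U + o) - 104) = -12/5 + (-104 + U + o) = -532/5 + U + o)
(u(-150, 175) - 14996)/(46896 + 13*(-107 - 79)) = ((-532/5 + 175 - 150) - 14996)/(46896 + 13*(-107 - 79)) = (-407/5 - 14996)/(46896 + 13*(-186)) = -75387/(5*(46896 - 2418)) = -75387/5/44478 = -75387/5*1/44478 = -25129/74130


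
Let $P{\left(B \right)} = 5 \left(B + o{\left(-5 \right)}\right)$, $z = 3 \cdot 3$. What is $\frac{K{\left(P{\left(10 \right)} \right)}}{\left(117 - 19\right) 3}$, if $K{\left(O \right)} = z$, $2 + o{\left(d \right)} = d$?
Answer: $\frac{3}{98} \approx 0.030612$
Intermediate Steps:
$o{\left(d \right)} = -2 + d$
$z = 9$
$P{\left(B \right)} = -35 + 5 B$ ($P{\left(B \right)} = 5 \left(B - 7\right) = 5 \left(-7 + B\right) = -35 + 5 B$)
$K{\left(O \right)} = 9$
$\frac{K{\left(P{\left(10 \right)} \right)}}{\left(117 - 19\right) 3} = \frac{9}{\left(117 - 19\right) 3} = \frac{9}{98 \cdot 3} = \frac{9}{294} = 9 \cdot \frac{1}{294} = \frac{3}{98}$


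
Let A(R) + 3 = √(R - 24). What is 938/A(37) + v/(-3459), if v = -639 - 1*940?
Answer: 4869971/6918 + 469*√13/2 ≈ 1549.5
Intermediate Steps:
v = -1579 (v = -639 - 940 = -1579)
A(R) = -3 + √(-24 + R) (A(R) = -3 + √(R - 24) = -3 + √(-24 + R))
938/A(37) + v/(-3459) = 938/(-3 + √(-24 + 37)) - 1579/(-3459) = 938/(-3 + √13) - 1579*(-1/3459) = 938/(-3 + √13) + 1579/3459 = 1579/3459 + 938/(-3 + √13)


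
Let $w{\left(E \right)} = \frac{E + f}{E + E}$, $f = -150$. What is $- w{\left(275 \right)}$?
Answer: $- \frac{5}{22} \approx -0.22727$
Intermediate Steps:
$w{\left(E \right)} = \frac{-150 + E}{2 E}$ ($w{\left(E \right)} = \frac{E - 150}{E + E} = \frac{-150 + E}{2 E}$)
$- w{\left(275 \right)} = - \frac{-150 + 275}{2 \cdot 275} = - \frac{125}{2 \cdot 275} = \left(-1\right) \frac{5}{22} = - \frac{5}{22}$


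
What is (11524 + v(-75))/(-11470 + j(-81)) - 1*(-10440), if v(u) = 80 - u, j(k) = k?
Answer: 120580761/11551 ≈ 10439.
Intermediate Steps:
(11524 + v(-75))/(-11470 + j(-81)) - 1*(-10440) = (11524 + (80 - 1*(-75)))/(-11470 - 81) - 1*(-10440) = (11524 + (80 + 75))/(-11551) + 10440 = (11524 + 155)*(-1/11551) + 10440 = 11679*(-1/11551) + 10440 = -11679/11551 + 10440 = 120580761/11551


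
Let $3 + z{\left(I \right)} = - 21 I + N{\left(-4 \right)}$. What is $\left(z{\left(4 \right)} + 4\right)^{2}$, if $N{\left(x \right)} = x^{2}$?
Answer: $4489$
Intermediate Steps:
$z{\left(I \right)} = 13 - 21 I$ ($z{\left(I \right)} = -3 - \left(-16 + 21 I\right) = 13 - 21 I$)
$\left(z{\left(4 \right)} + 4\right)^{2} = \left(\left(13 - 84\right) + 4\right)^{2} = \left(-71 + 4\right)^{2} = \left(-67\right)^{2} = 4489$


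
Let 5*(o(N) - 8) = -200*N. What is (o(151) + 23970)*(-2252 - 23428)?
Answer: -460647840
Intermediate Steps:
o(N) = 8 - 40*N (o(N) = 8 + (-200*N)/5 = 8 - 40*N)
(o(151) + 23970)*(-2252 - 23428) = ((8 - 40*151) + 23970)*(-2252 - 23428) = ((8 - 6040) + 23970)*(-25680) = (-6032 + 23970)*(-25680) = 17938*(-25680) = -460647840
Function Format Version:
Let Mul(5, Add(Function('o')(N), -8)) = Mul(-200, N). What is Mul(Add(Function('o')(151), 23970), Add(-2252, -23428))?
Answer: -460647840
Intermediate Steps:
Function('o')(N) = Add(8, Mul(-40, N)) (Function('o')(N) = Add(8, Mul(Rational(1, 5), Mul(-200, N))) = Add(8, Mul(-40, N)))
Mul(Add(Function('o')(151), 23970), Add(-2252, -23428)) = Mul(Add(Add(8, Mul(-40, 151)), 23970), Add(-2252, -23428)) = Mul(Add(Add(8, -6040), 23970), -25680) = Mul(Add(-6032, 23970), -25680) = Mul(17938, -25680) = -460647840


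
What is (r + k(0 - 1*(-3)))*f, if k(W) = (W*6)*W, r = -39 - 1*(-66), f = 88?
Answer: 7128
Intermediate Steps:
r = 27 (r = -39 + 66 = 27)
k(W) = 6*W**2 (k(W) = (6*W)*W = 6*W**2)
(r + k(0 - 1*(-3)))*f = (27 + 6*(0 - 1*(-3))**2)*88 = (27 + 6*(0 + 3)**2)*88 = (27 + 6*3**2)*88 = (27 + 6*9)*88 = (27 + 54)*88 = 81*88 = 7128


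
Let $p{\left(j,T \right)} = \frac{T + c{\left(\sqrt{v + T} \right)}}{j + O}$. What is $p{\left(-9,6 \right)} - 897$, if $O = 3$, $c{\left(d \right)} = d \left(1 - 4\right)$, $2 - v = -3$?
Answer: $-898 + \frac{\sqrt{11}}{2} \approx -896.34$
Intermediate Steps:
$v = 5$ ($v = 2 - -3 = 2 + 3 = 5$)
$c{\left(d \right)} = - 3 d$ ($c{\left(d \right)} = d \left(-3\right) = - 3 d$)
$p{\left(j,T \right)} = \frac{T - 3 \sqrt{5 + T}}{3 + j}$ ($p{\left(j,T \right)} = \frac{T - 3 \sqrt{5 + T}}{j + 3} = \frac{T - 3 \sqrt{5 + T}}{3 + j}$)
$p{\left(-9,6 \right)} - 897 = \frac{6 - 3 \sqrt{5 + 6}}{3 - 9} - 897 = \frac{6 - 3 \sqrt{11}}{-6} - 897 = - \frac{6 - 3 \sqrt{11}}{6} - 897 = \left(-1 + \frac{\sqrt{11}}{2}\right) - 897 = -898 + \frac{\sqrt{11}}{2}$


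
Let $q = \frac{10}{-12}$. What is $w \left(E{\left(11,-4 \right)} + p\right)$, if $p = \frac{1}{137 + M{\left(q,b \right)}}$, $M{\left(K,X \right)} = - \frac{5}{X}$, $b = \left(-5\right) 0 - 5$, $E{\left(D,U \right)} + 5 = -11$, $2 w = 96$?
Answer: $- \frac{17656}{23} \approx -767.65$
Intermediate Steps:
$w = 48$ ($w = \frac{1}{2} \cdot 96 = 48$)
$E{\left(D,U \right)} = -16$ ($E{\left(D,U \right)} = -5 - 11 = -16$)
$q = - \frac{5}{6}$ ($q = 10 \left(- \frac{1}{12}\right) = - \frac{5}{6} \approx -0.83333$)
$b = -5$ ($b = 0 - 5 = -5$)
$p = \frac{1}{138}$ ($p = \frac{1}{137 - \frac{5}{-5}} = \frac{1}{137 - -1} = \frac{1}{137 + 1} = \frac{1}{138} \approx 0.0072464$)
$w \left(E{\left(11,-4 \right)} + p\right) = 48 \left(-16 + \frac{1}{138}\right) = 48 \left(- \frac{2207}{138}\right) = - \frac{17656}{23}$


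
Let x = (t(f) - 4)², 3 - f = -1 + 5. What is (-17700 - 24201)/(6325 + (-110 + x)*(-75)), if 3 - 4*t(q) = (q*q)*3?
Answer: -41901/13375 ≈ -3.1328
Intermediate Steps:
f = -1 (f = 3 - (-1 + 5) = 3 - 1*4 = 3 - 4 = -1)
t(q) = ¾ - 3*q²/4 (t(q) = ¾ - q*q*3/4 = ¾ - q²*3/4 = ¾ - 3*q²/4)
x = 16 (x = ((¾ - ¾*(-1)²) - 4)² = ((¾ - ¾*1) - 4)² = ((¾ - ¾) - 4)² = (0 - 4)² = (-4)² = 16)
(-17700 - 24201)/(6325 + (-110 + x)*(-75)) = (-17700 - 24201)/(6325 + (-110 + 16)*(-75)) = -41901/(6325 - 94*(-75)) = -41901/(6325 + 7050) = -41901/13375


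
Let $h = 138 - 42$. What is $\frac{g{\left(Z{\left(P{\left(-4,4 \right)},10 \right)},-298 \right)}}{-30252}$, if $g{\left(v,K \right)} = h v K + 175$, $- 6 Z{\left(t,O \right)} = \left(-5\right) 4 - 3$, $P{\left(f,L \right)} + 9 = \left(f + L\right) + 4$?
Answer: $\frac{109489}{30252} \approx 3.6192$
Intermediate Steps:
$h = 96$ ($h = 138 - 42 = 96$)
$P{\left(f,L \right)} = -5 + L + f$ ($P{\left(f,L \right)} = -9 + \left(\left(f + L\right) + 4\right) = -9 + \left(\left(L + f\right) + 4\right) = -9 + \left(4 + L + f\right) = -5 + L + f$)
$Z{\left(t,O \right)} = \frac{23}{6}$ ($Z{\left(t,O \right)} = - \frac{\left(-5\right) 4 - 3}{6} = - \frac{-20 - 3}{6} = \left(- \frac{1}{6}\right) \left(-23\right) = \frac{23}{6}$)
$g{\left(v,K \right)} = 175 + 96 K v$ ($g{\left(v,K \right)} = 96 v K + 175 = 96 K v + 175 = 175 + 96 K v$)
$\frac{g{\left(Z{\left(P{\left(-4,4 \right)},10 \right)},-298 \right)}}{-30252} = \frac{175 + 96 \left(-298\right) \frac{23}{6}}{-30252} = \left(175 - 109664\right) \left(- \frac{1}{30252}\right) = \left(-109489\right) \left(- \frac{1}{30252}\right) = \frac{109489}{30252}$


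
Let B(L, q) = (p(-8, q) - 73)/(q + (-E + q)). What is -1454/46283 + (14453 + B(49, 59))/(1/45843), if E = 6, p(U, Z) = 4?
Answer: 490629892396525/740528 ≈ 6.6254e+8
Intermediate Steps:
B(L, q) = -69/(-6 + 2*q) (B(L, q) = (4 - 73)/(q + (-1*6 + q)) = -69/(q + (-6 + q)) = -69/(-6 + 2*q))
-1454/46283 + (14453 + B(49, 59))/(1/45843) = -1454/46283 + (14453 - 69/(-6 + 2*59))/(1/45843) = -1454*1/46283 + (14453 - 69/(-6 + 118))/(1/45843) = -1454/46283 + (14453 - 69/112)*45843 = -1454/46283 + (1618667/112)*45843 = -1454/46283 + 10600650183/16 = 490629892396525/740528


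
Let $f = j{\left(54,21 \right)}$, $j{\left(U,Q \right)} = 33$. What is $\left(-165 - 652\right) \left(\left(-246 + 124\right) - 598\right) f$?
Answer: $19411920$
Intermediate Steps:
$f = 33$
$\left(-165 - 652\right) \left(\left(-246 + 124\right) - 598\right) f = \left(-165 - 652\right) \left(\left(-246 + 124\right) - 598\right) 33 = - 817 \left(-122 - 598\right) 33 = \left(-817\right) \left(-720\right) 33 = 588240 \cdot 33 = 19411920$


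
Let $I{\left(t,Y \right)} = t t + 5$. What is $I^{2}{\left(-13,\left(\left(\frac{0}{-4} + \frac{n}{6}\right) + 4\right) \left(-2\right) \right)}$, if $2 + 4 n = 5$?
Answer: $30276$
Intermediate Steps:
$n = \frac{3}{4}$ ($n = - \frac{1}{2} + \frac{1}{4} \cdot 5 = - \frac{1}{2} + \frac{5}{4} = \frac{3}{4} \approx 0.75$)
$I{\left(t,Y \right)} = 5 + t^{2}$ ($I{\left(t,Y \right)} = t^{2} + 5 = 5 + t^{2}$)
$I^{2}{\left(-13,\left(\left(\frac{0}{-4} + \frac{n}{6}\right) + 4\right) \left(-2\right) \right)} = \left(5 + \left(-13\right)^{2}\right)^{2} = \left(5 + 169\right)^{2} = 174^{2} = 30276$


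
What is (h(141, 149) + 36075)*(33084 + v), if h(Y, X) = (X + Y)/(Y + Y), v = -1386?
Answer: 53746283520/47 ≈ 1.1435e+9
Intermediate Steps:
h(Y, X) = (X + Y)/(2*Y) (h(Y, X) = (X + Y)/((2*Y)) = (X + Y)*(1/(2*Y)) = (X + Y)/(2*Y))
(h(141, 149) + 36075)*(33084 + v) = ((½)*(149 + 141)/141 + 36075)*(33084 - 1386) = ((½)*(1/141)*290 + 36075)*31698 = (145/141 + 36075)*31698 = (5086720/141)*31698 = 53746283520/47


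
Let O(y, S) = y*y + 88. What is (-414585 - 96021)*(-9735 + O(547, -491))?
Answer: -147852094572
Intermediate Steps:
O(y, S) = 88 + y² (O(y, S) = y² + 88 = 88 + y²)
(-414585 - 96021)*(-9735 + O(547, -491)) = (-414585 - 96021)*(-9735 + (88 + 547²)) = -510606*(-9735 + (88 + 299209)) = -510606*(-9735 + 299297) = -510606*289562 = -147852094572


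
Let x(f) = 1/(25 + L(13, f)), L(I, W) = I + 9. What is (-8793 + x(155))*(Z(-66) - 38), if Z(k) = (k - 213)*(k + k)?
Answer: -15204203300/47 ≈ -3.2349e+8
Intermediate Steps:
L(I, W) = 9 + I
x(f) = 1/47 (x(f) = 1/(25 + (9 + 13)) = 1/(25 + 22) = 1/47)
Z(k) = 2*k*(-213 + k) (Z(k) = (-213 + k)*(2*k) = 2*k*(-213 + k))
(-8793 + x(155))*(Z(-66) - 38) = (-8793 + 1/47)*(2*(-66)*(-213 - 66) - 38) = -413270*(2*(-66)*(-279) - 38)/47 = -413270*(36828 - 38)/47 = -413270/47*36790 = -15204203300/47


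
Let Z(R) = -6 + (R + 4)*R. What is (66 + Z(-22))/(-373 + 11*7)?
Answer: -57/37 ≈ -1.5405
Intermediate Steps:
Z(R) = -6 + R*(4 + R) (Z(R) = -6 + (4 + R)*R = -6 + R*(4 + R))
(66 + Z(-22))/(-373 + 11*7) = (66 + (-6 + (-22)² + 4*(-22)))/(-373 + 11*7) = (66 + (-6 + 484 - 88))/(-373 + 77) = (66 + 390)/(-296) = 456*(-1/296) = -57/37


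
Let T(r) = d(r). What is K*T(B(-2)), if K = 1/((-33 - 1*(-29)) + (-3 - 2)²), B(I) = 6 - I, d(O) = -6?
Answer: -2/7 ≈ -0.28571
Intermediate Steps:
T(r) = -6
K = 1/21 (K = 1/((-33 + 29) + (-5)²) = 1/(-4 + 25) = 1/21 ≈ 0.047619)
K*T(B(-2)) = (1/21)*(-6) = -2/7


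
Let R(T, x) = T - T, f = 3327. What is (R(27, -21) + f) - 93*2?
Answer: 3141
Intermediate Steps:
R(T, x) = 0
(R(27, -21) + f) - 93*2 = (0 + 3327) - 93*2 = 3327 - 186 = 3141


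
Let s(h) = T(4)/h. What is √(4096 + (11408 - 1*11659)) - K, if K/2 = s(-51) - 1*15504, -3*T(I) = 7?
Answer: 4744210/153 + √3845 ≈ 31070.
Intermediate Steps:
T(I) = -7/3 (T(I) = -⅓*7 = -7/3)
s(h) = -7/(3*h)
K = -4744210/153 (K = 2*(-7/3/(-51) - 1*15504) = 2*(-7/3*(-1/51) - 15504) = 2*(7/153 - 15504) = 2*(-2372105/153) = -4744210/153 ≈ -31008.)
√(4096 + (11408 - 1*11659)) - K = √(4096 + (11408 - 1*11659)) - 1*(-4744210/153) = √(4096 + (11408 - 11659)) + 4744210/153 = √(4096 - 251) + 4744210/153 = √3845 + 4744210/153 = 4744210/153 + √3845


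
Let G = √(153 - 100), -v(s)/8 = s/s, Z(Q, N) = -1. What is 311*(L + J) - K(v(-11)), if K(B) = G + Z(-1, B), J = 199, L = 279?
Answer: 148659 - √53 ≈ 1.4865e+5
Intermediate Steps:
v(s) = -8 (v(s) = -8*s/s = -8*1 = -8)
G = √53 ≈ 7.2801
K(B) = -1 + √53 (K(B) = √53 - 1 = -1 + √53)
311*(L + J) - K(v(-11)) = 311*(279 + 199) - (-1 + √53) = 311*478 + (1 - √53) = 148658 + (1 - √53) = 148659 - √53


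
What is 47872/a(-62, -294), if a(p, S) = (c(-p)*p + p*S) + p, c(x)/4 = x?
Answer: 23936/1395 ≈ 17.158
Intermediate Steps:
c(x) = 4*x
a(p, S) = p - 4*p² + S*p (a(p, S) = ((4*(-p))*p + p*S) + p = ((-4*p)*p + S*p) + p = (-4*p² + S*p) + p = p - 4*p² + S*p)
47872/a(-62, -294) = 47872/((-62*(1 - 294 - 4*(-62)))) = 47872/((-62*(1 - 294 + 248))) = 47872/((-62*(-45))) = 47872/2790 = 47872*(1/2790) = 23936/1395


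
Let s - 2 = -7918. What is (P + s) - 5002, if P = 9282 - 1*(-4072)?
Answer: 436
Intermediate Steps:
s = -7916 (s = 2 - 7918 = -7916)
P = 13354 (P = 9282 + 4072 = 13354)
(P + s) - 5002 = (13354 - 7916) - 5002 = 5438 - 5002 = 436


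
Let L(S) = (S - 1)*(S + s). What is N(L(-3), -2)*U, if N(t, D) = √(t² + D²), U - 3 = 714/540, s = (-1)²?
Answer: 389*√17/45 ≈ 35.642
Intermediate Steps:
s = 1
U = 389/90 (U = 3 + 714/540 = 3 + 714*(1/540) = 3 + 119/90 = 389/90 ≈ 4.3222)
L(S) = (1 + S)*(-1 + S) (L(S) = (S - 1)*(S + 1) = (-1 + S)*(1 + S) = (1 + S)*(-1 + S))
N(t, D) = √(D² + t²)
N(L(-3), -2)*U = √((-2)² + (-1 + (-3)²)²)*(389/90) = √(4 + (-1 + 9)²)*(389/90) = √(4 + 8²)*(389/90) = √(4 + 64)*(389/90) = √68*(389/90) = (2*√17)*(389/90) = 389*√17/45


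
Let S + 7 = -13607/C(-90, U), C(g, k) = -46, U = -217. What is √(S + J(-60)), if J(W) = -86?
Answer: √429134/46 ≈ 14.241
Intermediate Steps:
S = 13285/46 (S = -7 - 13607/(-46) = -7 - 13607*(-1/46) = -7 + 13607/46 = 13285/46 ≈ 288.80)
√(S + J(-60)) = √(13285/46 - 86) = √(9329/46) = √429134/46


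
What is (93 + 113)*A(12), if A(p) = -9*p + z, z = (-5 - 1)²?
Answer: -14832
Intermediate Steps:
z = 36 (z = (-6)² = 36)
A(p) = 36 - 9*p (A(p) = -9*p + 36 = 36 - 9*p)
(93 + 113)*A(12) = (93 + 113)*(36 - 9*12) = 206*(36 - 108) = 206*(-72) = -14832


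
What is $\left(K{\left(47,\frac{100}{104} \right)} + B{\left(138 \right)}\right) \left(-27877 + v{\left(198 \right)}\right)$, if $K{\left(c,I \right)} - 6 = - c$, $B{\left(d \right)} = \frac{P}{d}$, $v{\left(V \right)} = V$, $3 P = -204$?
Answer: $\frac{79244977}{69} \approx 1.1485 \cdot 10^{6}$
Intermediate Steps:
$P = -68$ ($P = \frac{1}{3} \left(-204\right) = -68$)
$B{\left(d \right)} = - \frac{68}{d}$
$K{\left(c,I \right)} = 6 - c$
$\left(K{\left(47,\frac{100}{104} \right)} + B{\left(138 \right)}\right) \left(-27877 + v{\left(198 \right)}\right) = \left(\left(6 - 47\right) - \frac{68}{138}\right) \left(-27877 + 198\right) = \left(\left(6 - 47\right) - \frac{34}{69}\right) \left(-27679\right) = \left(-41 - \frac{34}{69}\right) \left(-27679\right) = \left(- \frac{2863}{69}\right) \left(-27679\right) = \frac{79244977}{69}$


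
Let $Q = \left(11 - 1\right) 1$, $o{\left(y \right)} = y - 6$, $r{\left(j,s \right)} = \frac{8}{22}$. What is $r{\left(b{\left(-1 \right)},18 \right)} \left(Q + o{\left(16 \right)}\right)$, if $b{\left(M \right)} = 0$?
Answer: $\frac{80}{11} \approx 7.2727$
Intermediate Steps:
$r{\left(j,s \right)} = \frac{4}{11}$ ($r{\left(j,s \right)} = 8 \cdot \frac{1}{22} = \frac{4}{11}$)
$o{\left(y \right)} = -6 + y$
$Q = 10$ ($Q = 10 \cdot 1 = 10$)
$r{\left(b{\left(-1 \right)},18 \right)} \left(Q + o{\left(16 \right)}\right) = \frac{4 \left(10 + \left(-6 + 16\right)\right)}{11} = \frac{4 \left(10 + 10\right)}{11} = \frac{4}{11} \cdot 20 = \frac{80}{11}$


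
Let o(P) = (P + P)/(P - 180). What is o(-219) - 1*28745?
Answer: -3822939/133 ≈ -28744.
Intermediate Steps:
o(P) = 2*P/(-180 + P) (o(P) = (2*P)/(-180 + P) = 2*P/(-180 + P))
o(-219) - 1*28745 = 2*(-219)/(-180 - 219) - 1*28745 = 2*(-219)/(-399) - 28745 = 2*(-219)*(-1/399) - 28745 = 146/133 - 28745 = -3822939/133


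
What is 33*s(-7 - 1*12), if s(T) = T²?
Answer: 11913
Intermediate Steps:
33*s(-7 - 1*12) = 33*(-7 - 1*12)² = 33*(-7 - 12)² = 33*(-19)² = 33*361 = 11913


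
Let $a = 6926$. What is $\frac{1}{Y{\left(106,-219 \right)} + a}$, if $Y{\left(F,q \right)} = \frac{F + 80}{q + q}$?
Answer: $\frac{73}{505567} \approx 0.00014439$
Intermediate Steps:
$Y{\left(F,q \right)} = \frac{80 + F}{2 q}$
$\frac{1}{Y{\left(106,-219 \right)} + a} = \frac{1}{\frac{80 + 106}{2 \left(-219\right)} + 6926} = \frac{1}{\frac{1}{2} \left(- \frac{1}{219}\right) 186 + 6926} = \frac{1}{- \frac{31}{73} + 6926} = \frac{1}{\frac{505567}{73}} = \frac{73}{505567}$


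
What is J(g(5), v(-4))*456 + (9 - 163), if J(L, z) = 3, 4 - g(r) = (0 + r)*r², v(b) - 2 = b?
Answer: 1214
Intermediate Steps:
v(b) = 2 + b
g(r) = 4 - r³ (g(r) = 4 - (0 + r)*r² = 4 - r*r² = 4 - r³)
J(g(5), v(-4))*456 + (9 - 163) = 3*456 + (9 - 163) = 1368 - 154 = 1214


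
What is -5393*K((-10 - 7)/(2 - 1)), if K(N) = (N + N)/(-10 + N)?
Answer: -183362/27 ≈ -6791.2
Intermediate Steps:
K(N) = 2*N/(-10 + N) (K(N) = (2*N)/(-10 + N) = 2*N/(-10 + N))
-5393*K((-10 - 7)/(2 - 1)) = -10786*(-10 - 7)/(2 - 1)/(-10 + (-10 - 7)/(2 - 1)) = -10786*(-17/1)/(-10 - 17/1) = -10786*(-17*1)/(-10 - 17*1) = -10786*(-17)/(-10 - 17) = -10786*(-17)/(-27) = -10786*(-17)*(-1)/27 = -5393*34/27 = -183362/27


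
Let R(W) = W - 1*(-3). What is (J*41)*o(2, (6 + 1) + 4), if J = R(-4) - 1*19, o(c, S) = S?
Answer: -9020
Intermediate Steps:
R(W) = 3 + W (R(W) = W + 3 = 3 + W)
J = -20 (J = (3 - 4) - 1*19 = -1 - 19 = -20)
(J*41)*o(2, (6 + 1) + 4) = (-20*41)*((6 + 1) + 4) = -820*(7 + 4) = -820*11 = -9020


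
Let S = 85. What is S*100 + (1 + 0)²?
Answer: 8501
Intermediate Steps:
S*100 + (1 + 0)² = 85*100 + (1 + 0)² = 8500 + 1² = 8500 + 1 = 8501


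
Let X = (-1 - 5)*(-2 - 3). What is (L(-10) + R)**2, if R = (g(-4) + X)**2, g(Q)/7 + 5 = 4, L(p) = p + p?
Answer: 259081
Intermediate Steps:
L(p) = 2*p
g(Q) = -7 (g(Q) = -35 + 7*4 = -35 + 28 = -7)
X = 30 (X = -6*(-5) = 30)
R = 529 (R = (-7 + 30)**2 = 23**2 = 529)
(L(-10) + R)**2 = (2*(-10) + 529)**2 = (-20 + 529)**2 = 509**2 = 259081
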